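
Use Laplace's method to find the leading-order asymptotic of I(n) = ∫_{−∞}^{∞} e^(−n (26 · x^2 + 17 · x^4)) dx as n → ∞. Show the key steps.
I(n) ~ sqrt(π/(26n))

φ(x) = 26 · x^2 + 17 · x^4 has its unique global minimum at x* = 0 (since φ'(x) = 52x + 68x^3 = 0 only at x = 0 for real x with both coefficients positive, and φ → ∞ as |x| → ∞). At x* = 0, φ(0) = 0 and φ''(0) = 52. Laplace's method then gives
  I(n) ~ sqrt(2π / (n · φ''(0))) · e^(−n φ(0)) = sqrt(2π / (52n)) = sqrt(π/(26n)).
The 17 · x^4 term contributes only at subleading order (an O(1/n) relative correction).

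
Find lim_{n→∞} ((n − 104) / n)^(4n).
lim = e^(−416)

Rewrite as (1 − 104/n)^(4n). By the standard limit (1 + x/n)^n → e^x, we have (1 − 104/n)^n → e^(−104), and raising to the 4th power gives e^(−416).
More precisely, ln[(1 − 104/n)^(4n)] = 4n · ln(1 − 104/n) = 4n · (-104/n + O(1/n^2)) = -416 + O(1/n) → -416.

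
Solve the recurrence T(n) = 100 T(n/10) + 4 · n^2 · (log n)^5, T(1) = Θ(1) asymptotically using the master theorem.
T(n) = Θ(n^2 · (log n)^6)

Here log_10 100 = 2 and f(n) = 4 · n^2 · (log n)^5 = Θ(n^(log_10 100) · (log n)^5). This is the extended Case 2 of the master theorem (f matches the critical exponent up to log factors), giving T(n) = Θ(n^(log_10 100) · (log n)^(5+1)) = Θ(n^2 · (log n)^6).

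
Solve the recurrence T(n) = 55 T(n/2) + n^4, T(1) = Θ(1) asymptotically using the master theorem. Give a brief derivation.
T(n) = Θ(n^(log_2 55))

Master theorem: compare f(n) = n^4 to n^(log_2 55) where log_2 55 ≈ 5.781. Since 4 < log_2 55, we have f(n) = O(n^(log_2 55 − ε)) for some ε > 0 — Case 1. Hence T(n) = Θ(n^(log_2 55)).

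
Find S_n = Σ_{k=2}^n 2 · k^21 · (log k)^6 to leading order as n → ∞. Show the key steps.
S_n ~ n^22 · (log n)^6 / 11

By integral comparison, S_n = ∫_1^n 2 · x^21 · (log x)^6 dx + O(n^21 · (log n)^6). For the integral, the leading term of ∫_1^n x^21 (log x)^6 dx is n^22/22 · (log n)^6 (by repeated integration by parts; each step lowers the log-exponent and produces a relatively O(1/log n) correction). Hence S_n ~ n^22 · (log n)^6 / 11.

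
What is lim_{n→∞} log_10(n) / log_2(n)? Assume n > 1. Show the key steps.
lim = ln(2) / ln(10) = log_10(2)

Change of base: log_10(n) = ln n / ln 10 and log_2(n) = ln n / ln 2. The ratio is (ln n / ln 10) · (ln 2 / ln n) = ln 2 / ln 10, a constant independent of n. So the limit is ln 2 / ln 10 = log_10(2).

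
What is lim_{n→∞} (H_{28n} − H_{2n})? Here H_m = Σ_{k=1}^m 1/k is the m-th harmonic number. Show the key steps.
lim = ln(28/2) = ln 14

Euler-Maclaurin gives H_m = ln m + γ + 1/(2m) + O(1/m^2). The γ and O(1/m) terms cancel in the difference:
  H_{28n} − H_{2n} = ln(28n) − ln(2n) + O(1/n) = ln(28/2) + O(1/n).
Hence the limit is ln(28/2) = ln 14.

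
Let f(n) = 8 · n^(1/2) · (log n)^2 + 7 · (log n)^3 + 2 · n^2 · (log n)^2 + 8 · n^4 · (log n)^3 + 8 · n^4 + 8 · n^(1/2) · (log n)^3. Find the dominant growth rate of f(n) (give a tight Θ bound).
f(n) ∈ Θ(n^4 · (log n)^3)

Compare the terms by growth order. For large n, n^a · (log n)^b dominates n^a' · (log n)^b' iff a > a', or (a = a' and b > b'). Ranking the 6 terms shows the dominant one is 8 · n^4 · (log n)^3. Hence f(n) ∈ Θ(n^4 · (log n)^3).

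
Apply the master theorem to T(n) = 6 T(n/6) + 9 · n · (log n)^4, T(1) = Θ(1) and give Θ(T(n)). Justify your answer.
T(n) = Θ(n · (log n)^5)

Here log_6 6 = 1 and f(n) = 9 · n · (log n)^4 = Θ(n^(log_6 6) · (log n)^4). This is the extended Case 2 of the master theorem (f matches the critical exponent up to log factors), giving T(n) = Θ(n^(log_6 6) · (log n)^(4+1)) = Θ(n · (log n)^5).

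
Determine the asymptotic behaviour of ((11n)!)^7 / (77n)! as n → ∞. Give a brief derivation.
((11n)!)^7/(77n)! ~ ((2π·11n)^(6/2) / sqrt(7)) · 7^(−7·11n)  →  0

Write N = 11n. Stirling: N! ~ sqrt(2π N)(N/e)^N and (7N)! ~ sqrt(2π·7N)·(7N/e)^(7N).
  (N!)^7/(7N)! ~ (2π N)^(7/2) (N/e)^(7N) / [sqrt(2π·7N) (7N/e)^(7N)]
     = (2π N)^(7/2) / sqrt(2π·7N) · (N/(7N))^(7N)
     = (2π N)^((7−1)/2) / sqrt(7) · 7^(−7N).
Since 7^7 > 1, the factor 7^(−7N) decays exponentially, so the ratio → 0. Substituting N = 11n gives the stated form.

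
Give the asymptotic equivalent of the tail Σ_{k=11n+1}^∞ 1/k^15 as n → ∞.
Σ_{k>11n} 1/k^15 ~ 1/(14 · (11n)^14)

Compare to the integral: ∫_{11n}^∞ x^(−15) dx = [−x^(−14)/14]_{11n}^∞ = 1/((15−1)·(11n)^14). Euler-Maclaurin then gives
  Σ_{k>11n} 1/k^15 = ∫_{11n}^∞ dx/x^15 − 1/(2·(11n)^15) + O(1/(11n)^16).
(Equivalently this is ζ(15) − Σ_{k≤11n} 1/k^15.)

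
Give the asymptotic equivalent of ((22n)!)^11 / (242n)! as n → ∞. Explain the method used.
((22n)!)^11/(242n)! ~ ((2π·22n)^(10/2) / sqrt(11)) · 11^(−11·22n)  →  0

Write N = 22n. Stirling: N! ~ sqrt(2π N)(N/e)^N and (11N)! ~ sqrt(2π·11N)·(11N/e)^(11N).
  (N!)^11/(11N)! ~ (2π N)^(11/2) (N/e)^(11N) / [sqrt(2π·11N) (11N/e)^(11N)]
     = (2π N)^(11/2) / sqrt(2π·11N) · (N/(11N))^(11N)
     = (2π N)^((11−1)/2) / sqrt(11) · 11^(−11N).
Since 11^11 > 1, the factor 11^(−11N) decays exponentially, so the ratio → 0. Substituting N = 22n gives the stated form.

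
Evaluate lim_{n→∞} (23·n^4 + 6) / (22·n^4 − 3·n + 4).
lim = 23/22

For large n the leading n^4 terms dominate both numerator and denominator. Dividing top and bottom by n^4, every other term tends to 0, leaving 23/22.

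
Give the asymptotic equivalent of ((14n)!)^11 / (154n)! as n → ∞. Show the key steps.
((14n)!)^11/(154n)! ~ ((2π·14n)^(10/2) / sqrt(11)) · 11^(−11·14n)  →  0

Write N = 14n. Stirling: N! ~ sqrt(2π N)(N/e)^N and (11N)! ~ sqrt(2π·11N)·(11N/e)^(11N).
  (N!)^11/(11N)! ~ (2π N)^(11/2) (N/e)^(11N) / [sqrt(2π·11N) (11N/e)^(11N)]
     = (2π N)^(11/2) / sqrt(2π·11N) · (N/(11N))^(11N)
     = (2π N)^((11−1)/2) / sqrt(11) · 11^(−11N).
Since 11^11 > 1, the factor 11^(−11N) decays exponentially, so the ratio → 0. Substituting N = 14n gives the stated form.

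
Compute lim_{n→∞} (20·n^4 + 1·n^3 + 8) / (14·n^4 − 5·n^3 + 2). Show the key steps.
lim = 20/14 = 10/7

For large n the leading n^4 terms dominate both numerator and denominator. Dividing top and bottom by n^4, every other term tends to 0, leaving 20/14 = 10/7.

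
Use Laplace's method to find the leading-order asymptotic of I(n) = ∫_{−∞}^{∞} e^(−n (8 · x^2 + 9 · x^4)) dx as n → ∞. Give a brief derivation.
I(n) ~ sqrt(π/(8n))

φ(x) = 8 · x^2 + 9 · x^4 has its unique global minimum at x* = 0 (since φ'(x) = 16x + 36x^3 = 0 only at x = 0 for real x with both coefficients positive, and φ → ∞ as |x| → ∞). At x* = 0, φ(0) = 0 and φ''(0) = 16. Laplace's method then gives
  I(n) ~ sqrt(2π / (n · φ''(0))) · e^(−n φ(0)) = sqrt(2π / (16n)) = sqrt(π/(8n)).
The 9 · x^4 term contributes only at subleading order (an O(1/n) relative correction).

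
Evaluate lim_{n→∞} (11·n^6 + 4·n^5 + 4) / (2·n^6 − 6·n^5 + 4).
lim = 11/2

For large n the leading n^6 terms dominate both numerator and denominator. Dividing top and bottom by n^6, every other term tends to 0, leaving 11/2.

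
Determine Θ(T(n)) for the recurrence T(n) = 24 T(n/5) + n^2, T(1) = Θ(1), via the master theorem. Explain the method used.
T(n) = Θ(n^2)

log_5 24 ≈ 1.975. f(n) = n^2 dominates n^(log_5 24) since 2 > 1.975, and the regularity condition a·f(n/b) = 24·(n/5)^2 = (24/25)·n^2 ≤ c·f(n) holds with c = 24/25 ≈ 0.96 < 1. So this is Case 3: T(n) = Θ(f(n)) = Θ(n^2).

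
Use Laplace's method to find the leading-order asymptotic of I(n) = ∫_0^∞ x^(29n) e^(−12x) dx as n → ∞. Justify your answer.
I(n) ~ (sqrt(2π·29n) / 12) · (29n/(12e))^(29n)

Write the integrand as exp(29n ln x − 12x) and set f(x) = 29n ln x − 12x. Then f'(x) = 29n/x − 12 = 0 at x* = 29n/12, and f''(x*) = −29n/x*^2 = −12^2/(29n). Laplace's method (interior maximum) gives
  I(n) ~ e^(f(x*)) · sqrt(2π / |f''(x*)|)
        = exp(29n ln(29n/12) − 29n) · sqrt(2π · 29n / 12^2)
        = (29n/12)^(29n) e^(−29n) · sqrt(2π·29n) / 12
        = (sqrt(2π·29n) / 12) · (29n/(12e))^(29n).
This matches Γ(29n+1)/12^(29n+1) with Stirling applied to Γ.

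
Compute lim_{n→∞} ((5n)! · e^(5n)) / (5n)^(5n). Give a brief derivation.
lim = ∞

Stirling: (5n)! ~ sqrt(2π·5n) · (5n/e)^(5n). Hence
  (5n)! · e^(5n) / (5n)^(5n) ~ sqrt(2π·5n) = sqrt(2π·5) · sqrt(n) → ∞.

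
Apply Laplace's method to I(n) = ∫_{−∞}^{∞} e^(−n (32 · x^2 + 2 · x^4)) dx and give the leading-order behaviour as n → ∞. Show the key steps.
I(n) ~ sqrt(π/(32n))

φ(x) = 32 · x^2 + 2 · x^4 has its unique global minimum at x* = 0 (since φ'(x) = 64x + 8x^3 = 0 only at x = 0 for real x with both coefficients positive, and φ → ∞ as |x| → ∞). At x* = 0, φ(0) = 0 and φ''(0) = 64. Laplace's method then gives
  I(n) ~ sqrt(2π / (n · φ''(0))) · e^(−n φ(0)) = sqrt(2π / (64n)) = sqrt(π/(32n)).
The 2 · x^4 term contributes only at subleading order (an O(1/n) relative correction).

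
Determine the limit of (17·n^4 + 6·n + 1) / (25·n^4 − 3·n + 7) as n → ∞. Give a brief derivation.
lim = 17/25

For large n the leading n^4 terms dominate both numerator and denominator. Dividing top and bottom by n^4, every other term tends to 0, leaving 17/25.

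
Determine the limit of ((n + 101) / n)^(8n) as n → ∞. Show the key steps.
lim = e^808

Rewrite as (1 + 101/n)^(8n). By the standard limit (1 + x/n)^n → e^x, we have (1 + 101/n)^n → e^101, and raising to the 8th power gives e^808.
More precisely, ln[(1 + 101/n)^(8n)] = 8n · ln(1 + 101/n) = 8n · (101/n + O(1/n^2)) = 808 + O(1/n) → 808.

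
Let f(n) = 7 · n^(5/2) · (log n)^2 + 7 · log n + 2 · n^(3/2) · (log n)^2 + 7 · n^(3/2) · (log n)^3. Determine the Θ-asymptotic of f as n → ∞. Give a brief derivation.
f(n) ∈ Θ(n^(5/2) · (log n)^2)

Compare the terms by growth order. For large n, n^a · (log n)^b dominates n^a' · (log n)^b' iff a > a', or (a = a' and b > b'). Ranking the 4 terms shows the dominant one is 7 · n^(5/2) · (log n)^2. Hence f(n) ∈ Θ(n^(5/2) · (log n)^2).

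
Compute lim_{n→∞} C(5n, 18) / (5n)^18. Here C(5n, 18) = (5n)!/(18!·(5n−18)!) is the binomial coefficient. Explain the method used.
lim = 1/18! = 1/6402373705728000

With N = 5n → ∞: C(N, 18) / N^18 = [N(N−1)…(N−17)] / (18! · N^18) = (1/18!) · 1 · (1 − 1/(5n)) · … · (1 − 17/(5n)). Each factor → 1 as N → ∞, so the limit is 1/18! = 1/6402373705728000.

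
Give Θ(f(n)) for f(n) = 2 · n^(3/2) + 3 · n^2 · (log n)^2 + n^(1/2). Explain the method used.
f(n) ∈ Θ(n^2 · (log n)^2)

Compare the terms by growth order. For large n, n^a · (log n)^b dominates n^a' · (log n)^b' iff a > a', or (a = a' and b > b'). Ranking the 3 terms shows the dominant one is 3 · n^2 · (log n)^2. Hence f(n) ∈ Θ(n^2 · (log n)^2).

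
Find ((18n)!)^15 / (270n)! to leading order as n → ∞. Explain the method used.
((18n)!)^15/(270n)! ~ ((2π·18n)^(14/2) / sqrt(15)) · 15^(−15·18n)  →  0

Write N = 18n. Stirling: N! ~ sqrt(2π N)(N/e)^N and (15N)! ~ sqrt(2π·15N)·(15N/e)^(15N).
  (N!)^15/(15N)! ~ (2π N)^(15/2) (N/e)^(15N) / [sqrt(2π·15N) (15N/e)^(15N)]
     = (2π N)^(15/2) / sqrt(2π·15N) · (N/(15N))^(15N)
     = (2π N)^((15−1)/2) / sqrt(15) · 15^(−15N).
Since 15^15 > 1, the factor 15^(−15N) decays exponentially, so the ratio → 0. Substituting N = 18n gives the stated form.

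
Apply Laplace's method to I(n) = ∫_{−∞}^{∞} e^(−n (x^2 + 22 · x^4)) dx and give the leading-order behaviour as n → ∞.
I(n) ~ sqrt(π/n)

φ(x) = x^2 + 22 · x^4 has its unique global minimum at x* = 0 (since φ'(x) = 2x + 88x^3 = 0 only at x = 0 for real x with both coefficients positive, and φ → ∞ as |x| → ∞). At x* = 0, φ(0) = 0 and φ''(0) = 2. Laplace's method then gives
  I(n) ~ sqrt(2π / (n · φ''(0))) · e^(−n φ(0)) = sqrt(2π / (2n)) = sqrt(π/n).
The 22 · x^4 term contributes only at subleading order (an O(1/n) relative correction).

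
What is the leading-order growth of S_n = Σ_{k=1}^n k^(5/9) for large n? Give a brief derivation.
S_n ~ (9/14) · n^(14/9)

Integral comparison: Σ_{k=1}^n k^(5/9) = ∫_0^n x^(5/9) dx + O(n^(5/9)). The integral is n^(1 + 5/9) / (1 + 5/9) = n^((5+9)/9) / ((5+9)/9) = (9/14) · n^(14/9).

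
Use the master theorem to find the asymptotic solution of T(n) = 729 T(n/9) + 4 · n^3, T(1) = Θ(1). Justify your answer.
T(n) = Θ(n^3 log n)

log_9 729 = 3, and f(n) = 4 · n^3 = Θ(n^(log_9 729)). This is Case 2 of the master theorem: T(n) = Θ(f(n) · log n) = Θ(n^3 log n).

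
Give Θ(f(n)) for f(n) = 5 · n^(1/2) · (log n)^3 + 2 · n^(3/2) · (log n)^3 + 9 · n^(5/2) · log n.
f(n) ∈ Θ(n^(5/2) · log n)

Compare the terms by growth order. For large n, n^a · (log n)^b dominates n^a' · (log n)^b' iff a > a', or (a = a' and b > b'). Ranking the 3 terms shows the dominant one is 9 · n^(5/2) · log n. Hence f(n) ∈ Θ(n^(5/2) · log n).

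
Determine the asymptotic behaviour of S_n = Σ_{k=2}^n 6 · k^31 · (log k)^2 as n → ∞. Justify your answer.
S_n ~ 3 · n^32 · (log n)^2 / 16

By integral comparison, S_n = ∫_1^n 6 · x^31 · (log x)^2 dx + O(n^31 · (log n)^2). For the integral, the leading term of ∫_1^n x^31 (log x)^2 dx is n^32/32 · (log n)^2 (by repeated integration by parts; each step lowers the log-exponent and produces a relatively O(1/log n) correction). Hence S_n ~ 3 · n^32 · (log n)^2 / 16.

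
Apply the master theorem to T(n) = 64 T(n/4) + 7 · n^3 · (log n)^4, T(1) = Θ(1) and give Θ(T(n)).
T(n) = Θ(n^3 · (log n)^5)

Here log_4 64 = 3 and f(n) = 7 · n^3 · (log n)^4 = Θ(n^(log_4 64) · (log n)^4). This is the extended Case 2 of the master theorem (f matches the critical exponent up to log factors), giving T(n) = Θ(n^(log_4 64) · (log n)^(4+1)) = Θ(n^3 · (log n)^5).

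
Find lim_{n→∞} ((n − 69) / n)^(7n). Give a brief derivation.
lim = e^(−483)

Rewrite as (1 − 69/n)^(7n). By the standard limit (1 + x/n)^n → e^x, we have (1 − 69/n)^n → e^(−69), and raising to the 7th power gives e^(−483).
More precisely, ln[(1 − 69/n)^(7n)] = 7n · ln(1 − 69/n) = 7n · (-69/n + O(1/n^2)) = -483 + O(1/n) → -483.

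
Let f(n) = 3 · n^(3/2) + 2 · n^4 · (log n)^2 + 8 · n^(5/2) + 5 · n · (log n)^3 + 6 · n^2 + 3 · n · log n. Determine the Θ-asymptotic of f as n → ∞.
f(n) ∈ Θ(n^4 · (log n)^2)

Compare the terms by growth order. For large n, n^a · (log n)^b dominates n^a' · (log n)^b' iff a > a', or (a = a' and b > b'). Ranking the 6 terms shows the dominant one is 2 · n^4 · (log n)^2. Hence f(n) ∈ Θ(n^4 · (log n)^2).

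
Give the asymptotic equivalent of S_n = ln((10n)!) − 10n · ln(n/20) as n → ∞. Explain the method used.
S_n ~ 10n · (ln 200 − 1) + O(ln n)

Stirling: ln((10n)!) = 10n ln(10n) − 10n + O(ln n).
  S_n = 10n ln(10n) − 10n − 10n ln(n/20) + O(ln n)
      = 10n ln(10n) − 10n ln n + 10n ln 20 − 10n + O(ln n)
      = 10n ln 10 + 10n ln 20 − 10n + O(ln n)
      = 10n (ln 200 − 1) + O(ln n).
Numerically ln(200) − 1 ≈ 4.2983.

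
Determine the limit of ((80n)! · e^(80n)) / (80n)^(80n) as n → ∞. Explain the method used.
lim = ∞

Stirling: (80n)! ~ sqrt(2π·80n) · (80n/e)^(80n). Hence
  (80n)! · e^(80n) / (80n)^(80n) ~ sqrt(2π·80n) = sqrt(2π·80) · sqrt(n) → ∞.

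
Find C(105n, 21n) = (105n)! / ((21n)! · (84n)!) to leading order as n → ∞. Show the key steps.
C(105n, 21n) ~ (3125/256)^(21n) · sqrt(5/(8π·21n))

Write N = 21n. Apply Stirling to each factorial:
  (5N)! ~ sqrt(2π·5N) · (5N/e)^(5N),
  N! ~ sqrt(2π N) · (N/e)^N,
  (4N)! ~ sqrt(2π·4N) · (4N/e)^(4N).
The exponential factors combine to (5N)^(5N) / (N^N · (4N)^(4N)) = 5^(5N)/4^(4N) = (5^5/4^4)^N = (3125/256)^N.
The square-root prefactors combine to sqrt(2π·5N) / (sqrt(2π N)·sqrt(2π·4N)) = sqrt(5 / (2π·4·N)) = sqrt(5/(8π·21n)).
Substituting N = 21n: C(105n, 21n) ~ (3125/256)^(21n) · sqrt(5/(8π·21n)).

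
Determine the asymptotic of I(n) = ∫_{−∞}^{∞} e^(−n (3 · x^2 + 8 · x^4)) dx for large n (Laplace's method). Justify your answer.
I(n) ~ sqrt(π/(3n))

φ(x) = 3 · x^2 + 8 · x^4 has its unique global minimum at x* = 0 (since φ'(x) = 6x + 32x^3 = 0 only at x = 0 for real x with both coefficients positive, and φ → ∞ as |x| → ∞). At x* = 0, φ(0) = 0 and φ''(0) = 6. Laplace's method then gives
  I(n) ~ sqrt(2π / (n · φ''(0))) · e^(−n φ(0)) = sqrt(2π / (6n)) = sqrt(π/(3n)).
The 8 · x^4 term contributes only at subleading order (an O(1/n) relative correction).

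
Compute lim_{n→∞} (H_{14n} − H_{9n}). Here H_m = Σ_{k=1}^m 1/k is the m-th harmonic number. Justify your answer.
lim = ln(14/9)

Euler-Maclaurin gives H_m = ln m + γ + 1/(2m) + O(1/m^2). The γ and O(1/m) terms cancel in the difference:
  H_{14n} − H_{9n} = ln(14n) − ln(9n) + O(1/n) = ln(14/9) + O(1/n).
Hence the limit is ln(14/9).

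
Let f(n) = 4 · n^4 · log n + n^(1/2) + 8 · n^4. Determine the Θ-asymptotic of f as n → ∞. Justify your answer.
f(n) ∈ Θ(n^4 · log n)

Compare the terms by growth order. For large n, n^a · (log n)^b dominates n^a' · (log n)^b' iff a > a', or (a = a' and b > b'). Ranking the 3 terms shows the dominant one is 4 · n^4 · log n. Hence f(n) ∈ Θ(n^4 · log n).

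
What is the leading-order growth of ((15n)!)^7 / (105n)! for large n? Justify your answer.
((15n)!)^7/(105n)! ~ ((2π·15n)^(6/2) / sqrt(7)) · 7^(−7·15n)  →  0

Write N = 15n. Stirling: N! ~ sqrt(2π N)(N/e)^N and (7N)! ~ sqrt(2π·7N)·(7N/e)^(7N).
  (N!)^7/(7N)! ~ (2π N)^(7/2) (N/e)^(7N) / [sqrt(2π·7N) (7N/e)^(7N)]
     = (2π N)^(7/2) / sqrt(2π·7N) · (N/(7N))^(7N)
     = (2π N)^((7−1)/2) / sqrt(7) · 7^(−7N).
Since 7^7 > 1, the factor 7^(−7N) decays exponentially, so the ratio → 0. Substituting N = 15n gives the stated form.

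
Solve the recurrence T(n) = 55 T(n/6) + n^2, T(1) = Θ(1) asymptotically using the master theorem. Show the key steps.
T(n) = Θ(n^(log_6 55))

Master theorem: compare f(n) = n^2 to n^(log_6 55) where log_6 55 ≈ 2.237. Since 2 < log_6 55, we have f(n) = O(n^(log_6 55 − ε)) for some ε > 0 — Case 1. Hence T(n) = Θ(n^(log_6 55)).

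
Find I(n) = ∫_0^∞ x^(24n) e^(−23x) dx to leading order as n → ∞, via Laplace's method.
I(n) ~ (sqrt(2π·24n) / 23) · (24n/(23e))^(24n)

Write the integrand as exp(24n ln x − 23x) and set f(x) = 24n ln x − 23x. Then f'(x) = 24n/x − 23 = 0 at x* = 24n/23, and f''(x*) = −24n/x*^2 = −23^2/(24n). Laplace's method (interior maximum) gives
  I(n) ~ e^(f(x*)) · sqrt(2π / |f''(x*)|)
        = exp(24n ln(24n/23) − 24n) · sqrt(2π · 24n / 23^2)
        = (24n/23)^(24n) e^(−24n) · sqrt(2π·24n) / 23
        = (sqrt(2π·24n) / 23) · (24n/(23e))^(24n).
This matches Γ(24n+1)/23^(24n+1) with Stirling applied to Γ.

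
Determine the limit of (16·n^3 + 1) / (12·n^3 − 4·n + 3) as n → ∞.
lim = 16/12 = 4/3

For large n the leading n^3 terms dominate both numerator and denominator. Dividing top and bottom by n^3, every other term tends to 0, leaving 16/12 = 4/3.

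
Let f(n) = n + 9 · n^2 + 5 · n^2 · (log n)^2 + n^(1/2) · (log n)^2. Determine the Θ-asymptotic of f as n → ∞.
f(n) ∈ Θ(n^2 · (log n)^2)

Compare the terms by growth order. For large n, n^a · (log n)^b dominates n^a' · (log n)^b' iff a > a', or (a = a' and b > b'). Ranking the 4 terms shows the dominant one is 5 · n^2 · (log n)^2. Hence f(n) ∈ Θ(n^2 · (log n)^2).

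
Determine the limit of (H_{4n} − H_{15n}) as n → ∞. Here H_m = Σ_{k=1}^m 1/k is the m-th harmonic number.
lim = ln(4/15)

Euler-Maclaurin gives H_m = ln m + γ + 1/(2m) + O(1/m^2). The γ and O(1/m) terms cancel in the difference:
  H_{4n} − H_{15n} = ln(4n) − ln(15n) + O(1/n) = ln(4/15) + O(1/n).
Hence the limit is ln(4/15).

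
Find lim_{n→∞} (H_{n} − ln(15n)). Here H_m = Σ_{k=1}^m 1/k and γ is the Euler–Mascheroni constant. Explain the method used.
lim = −ln 15 + γ

By Euler-Maclaurin, H_m = ln m + γ + O(1/m). So
  H_{n} − ln(15n) = ln(n) + γ − ln(15n) + O(1/n)
                       = ln(1/15) + γ + O(1/n).
Hence the limit is ln(1/15) + γ.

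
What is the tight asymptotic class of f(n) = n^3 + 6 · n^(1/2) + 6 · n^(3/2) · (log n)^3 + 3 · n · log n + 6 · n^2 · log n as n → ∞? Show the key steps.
f(n) ∈ Θ(n^3)

Compare the terms by growth order. For large n, n^a · (log n)^b dominates n^a' · (log n)^b' iff a > a', or (a = a' and b > b'). Ranking the 5 terms shows the dominant one is n^3. Hence f(n) ∈ Θ(n^3).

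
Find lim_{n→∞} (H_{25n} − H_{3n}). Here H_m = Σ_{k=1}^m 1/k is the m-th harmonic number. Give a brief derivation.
lim = ln(25/3)

Euler-Maclaurin gives H_m = ln m + γ + 1/(2m) + O(1/m^2). The γ and O(1/m) terms cancel in the difference:
  H_{25n} − H_{3n} = ln(25n) − ln(3n) + O(1/n) = ln(25/3) + O(1/n).
Hence the limit is ln(25/3).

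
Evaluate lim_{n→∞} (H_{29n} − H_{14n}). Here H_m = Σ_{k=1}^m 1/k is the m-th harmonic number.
lim = ln(29/14)

Euler-Maclaurin gives H_m = ln m + γ + 1/(2m) + O(1/m^2). The γ and O(1/m) terms cancel in the difference:
  H_{29n} − H_{14n} = ln(29n) − ln(14n) + O(1/n) = ln(29/14) + O(1/n).
Hence the limit is ln(29/14).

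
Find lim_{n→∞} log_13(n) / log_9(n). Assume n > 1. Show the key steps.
lim = ln(9) / ln(13) = log_13(9)

Change of base: log_13(n) = ln n / ln 13 and log_9(n) = ln n / ln 9. The ratio is (ln n / ln 13) · (ln 9 / ln n) = ln 9 / ln 13, a constant independent of n. So the limit is ln 9 / ln 13 = log_13(9).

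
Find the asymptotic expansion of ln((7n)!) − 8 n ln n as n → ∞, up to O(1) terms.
ln((7n)!) − 8 n ln n = −n ln n + 7(ln 7 − 1) n + (1/2) ln(2π·7n) + O(1/n)

Stirling: ln((7n)!) = 7n ln(7n) − 7n + (1/2) ln(2π·7n) + O(1/n).
Expand 7n ln(7n) = 7n (ln n + ln 7) = 7n ln n + 7n ln 7.
Subtract 8n ln n: leading term is (7 − 8) n ln n = −n ln n. The next term is 7n ln 7 − 7n = 7(ln 7 − 1) n. Then the (1/2) ln(2π·7n) correction.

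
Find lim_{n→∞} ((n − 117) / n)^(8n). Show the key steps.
lim = e^(−936)

Rewrite as (1 − 117/n)^(8n). By the standard limit (1 + x/n)^n → e^x, we have (1 − 117/n)^n → e^(−117), and raising to the 8th power gives e^(−936).
More precisely, ln[(1 − 117/n)^(8n)] = 8n · ln(1 − 117/n) = 8n · (-117/n + O(1/n^2)) = -936 + O(1/n) → -936.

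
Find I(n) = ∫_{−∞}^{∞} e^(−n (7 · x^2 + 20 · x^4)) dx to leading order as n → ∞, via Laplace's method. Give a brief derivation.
I(n) ~ sqrt(π/(7n))

φ(x) = 7 · x^2 + 20 · x^4 has its unique global minimum at x* = 0 (since φ'(x) = 14x + 80x^3 = 0 only at x = 0 for real x with both coefficients positive, and φ → ∞ as |x| → ∞). At x* = 0, φ(0) = 0 and φ''(0) = 14. Laplace's method then gives
  I(n) ~ sqrt(2π / (n · φ''(0))) · e^(−n φ(0)) = sqrt(2π / (14n)) = sqrt(π/(7n)).
The 20 · x^4 term contributes only at subleading order (an O(1/n) relative correction).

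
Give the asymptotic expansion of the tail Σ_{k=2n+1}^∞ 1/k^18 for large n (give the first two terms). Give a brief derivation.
Σ_{k>2n} 1/k^18 = 1/(17 · (2n)^17) − 1/(2 · (2n)^18) + O(1/(2n)^19)

Compare to the integral: ∫_{2n}^∞ x^(−18) dx = [−x^(−17)/17]_{2n}^∞ = 1/((18−1)·(2n)^17). The Euler-Maclaurin correction adds −f(2n)/2 = −1/(2·(2n)^18). Euler-Maclaurin then gives
  Σ_{k>2n} 1/k^18 = ∫_{2n}^∞ dx/x^18 − 1/(2·(2n)^18) + O(1/(2n)^19).
(Equivalently this is ζ(18) − Σ_{k≤2n} 1/k^18.)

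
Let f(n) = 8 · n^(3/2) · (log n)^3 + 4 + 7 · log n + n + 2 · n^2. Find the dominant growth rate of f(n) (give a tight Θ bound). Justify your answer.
f(n) ∈ Θ(n^2)

Compare the terms by growth order. For large n, n^a · (log n)^b dominates n^a' · (log n)^b' iff a > a', or (a = a' and b > b'). Ranking the 5 terms shows the dominant one is 2 · n^2. Hence f(n) ∈ Θ(n^2).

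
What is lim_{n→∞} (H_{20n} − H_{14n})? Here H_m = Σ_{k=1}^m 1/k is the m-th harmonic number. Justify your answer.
lim = ln(20/14) = ln(10/7)

Euler-Maclaurin gives H_m = ln m + γ + 1/(2m) + O(1/m^2). The γ and O(1/m) terms cancel in the difference:
  H_{20n} − H_{14n} = ln(20n) − ln(14n) + O(1/n) = ln(20/14) + O(1/n).
Hence the limit is ln(20/14) = ln(10/7).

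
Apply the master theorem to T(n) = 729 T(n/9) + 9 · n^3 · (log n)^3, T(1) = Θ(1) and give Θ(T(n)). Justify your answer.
T(n) = Θ(n^3 · (log n)^4)

Here log_9 729 = 3 and f(n) = 9 · n^3 · (log n)^3 = Θ(n^(log_9 729) · (log n)^3). This is the extended Case 2 of the master theorem (f matches the critical exponent up to log factors), giving T(n) = Θ(n^(log_9 729) · (log n)^(3+1)) = Θ(n^3 · (log n)^4).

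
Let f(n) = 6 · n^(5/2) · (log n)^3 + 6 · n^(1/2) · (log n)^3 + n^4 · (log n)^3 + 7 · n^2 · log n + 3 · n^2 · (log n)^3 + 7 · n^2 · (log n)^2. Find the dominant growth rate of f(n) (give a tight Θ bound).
f(n) ∈ Θ(n^4 · (log n)^3)

Compare the terms by growth order. For large n, n^a · (log n)^b dominates n^a' · (log n)^b' iff a > a', or (a = a' and b > b'). Ranking the 6 terms shows the dominant one is n^4 · (log n)^3. Hence f(n) ∈ Θ(n^4 · (log n)^3).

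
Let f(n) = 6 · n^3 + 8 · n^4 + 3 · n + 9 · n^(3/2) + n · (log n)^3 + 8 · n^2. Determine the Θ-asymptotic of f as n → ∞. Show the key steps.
f(n) ∈ Θ(n^4)

Compare the terms by growth order. For large n, n^a · (log n)^b dominates n^a' · (log n)^b' iff a > a', or (a = a' and b > b'). Ranking the 6 terms shows the dominant one is 8 · n^4. Hence f(n) ∈ Θ(n^4).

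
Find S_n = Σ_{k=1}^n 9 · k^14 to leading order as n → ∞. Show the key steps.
S_n ~ 3 · n^15 / 5

By integral comparison (Euler-Maclaurin), Σ_{k=1}^n 9 · k^14 = 9 · ∫_0^n x^14 dx + O(n^14) = 9 · n^15/15 = 3 · n^15 / 5 + O(n^14). (Equivalently, Faulhaber's formula gives the same leading term.)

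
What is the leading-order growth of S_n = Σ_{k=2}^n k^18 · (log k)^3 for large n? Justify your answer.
S_n ~ n^19 · (log n)^3 / 19

By integral comparison, S_n = ∫_1^n x^18 · (log x)^3 dx + O(n^18 · (log n)^3). For the integral, the leading term of ∫_1^n x^18 (log x)^3 dx is n^19/19 · (log n)^3 (by repeated integration by parts; each step lowers the log-exponent and produces a relatively O(1/log n) correction). Hence S_n ~ n^19 · (log n)^3 / 19.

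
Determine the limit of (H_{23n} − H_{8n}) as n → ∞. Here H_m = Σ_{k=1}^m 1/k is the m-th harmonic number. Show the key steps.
lim = ln(23/8)

Euler-Maclaurin gives H_m = ln m + γ + 1/(2m) + O(1/m^2). The γ and O(1/m) terms cancel in the difference:
  H_{23n} − H_{8n} = ln(23n) − ln(8n) + O(1/n) = ln(23/8) + O(1/n).
Hence the limit is ln(23/8).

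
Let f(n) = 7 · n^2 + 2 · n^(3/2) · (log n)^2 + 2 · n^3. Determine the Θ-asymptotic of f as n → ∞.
f(n) ∈ Θ(n^3)

Compare the terms by growth order. For large n, n^a · (log n)^b dominates n^a' · (log n)^b' iff a > a', or (a = a' and b > b'). Ranking the 3 terms shows the dominant one is 2 · n^3. Hence f(n) ∈ Θ(n^3).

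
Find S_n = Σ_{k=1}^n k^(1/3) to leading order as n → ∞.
S_n ~ (3/4) · n^(4/3)

Integral comparison: Σ_{k=1}^n k^(1/3) = ∫_0^n x^(1/3) dx + O(n^(1/3)). The integral is n^(1 + 1/3) / (1 + 1/3) = n^((1+3)/3) / ((1+3)/3) = (3/4) · n^(4/3).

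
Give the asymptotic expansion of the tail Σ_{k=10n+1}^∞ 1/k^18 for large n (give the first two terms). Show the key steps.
Σ_{k>10n} 1/k^18 = 1/(17 · (10n)^17) − 1/(2 · (10n)^18) + O(1/(10n)^19)

Compare to the integral: ∫_{10n}^∞ x^(−18) dx = [−x^(−17)/17]_{10n}^∞ = 1/((18−1)·(10n)^17). The Euler-Maclaurin correction adds −f(10n)/2 = −1/(2·(10n)^18). Euler-Maclaurin then gives
  Σ_{k>10n} 1/k^18 = ∫_{10n}^∞ dx/x^18 − 1/(2·(10n)^18) + O(1/(10n)^19).
(Equivalently this is ζ(18) − Σ_{k≤10n} 1/k^18.)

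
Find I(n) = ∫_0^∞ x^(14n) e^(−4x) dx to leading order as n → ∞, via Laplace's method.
I(n) ~ (sqrt(2π·14n) / 4) · (14n/(4e))^(14n)

Write the integrand as exp(14n ln x − 4x) and set f(x) = 14n ln x − 4x. Then f'(x) = 14n/x − 4 = 0 at x* = 14n/4, and f''(x*) = −14n/x*^2 = −4^2/(14n). Laplace's method (interior maximum) gives
  I(n) ~ e^(f(x*)) · sqrt(2π / |f''(x*)|)
        = exp(14n ln(14n/4) − 14n) · sqrt(2π · 14n / 4^2)
        = (14n/4)^(14n) e^(−14n) · sqrt(2π·14n) / 4
        = (sqrt(2π·14n) / 4) · (14n/(4e))^(14n).
This matches Γ(14n+1)/4^(14n+1) with Stirling applied to Γ.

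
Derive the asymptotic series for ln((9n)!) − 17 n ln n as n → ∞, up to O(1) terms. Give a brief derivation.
ln((9n)!) − 17 n ln n = −8 n ln n + 9(ln 9 − 1) n + (1/2) ln(2π·9n) + O(1/n)

Stirling: ln((9n)!) = 9n ln(9n) − 9n + (1/2) ln(2π·9n) + O(1/n).
Expand 9n ln(9n) = 9n (ln n + ln 9) = 9n ln n + 9n ln 9.
Subtract 17n ln n: leading term is (9 − 17) n ln n = −8 n ln n. The next term is 9n ln 9 − 9n = 9(ln 9 − 1) n. Then the (1/2) ln(2π·9n) correction.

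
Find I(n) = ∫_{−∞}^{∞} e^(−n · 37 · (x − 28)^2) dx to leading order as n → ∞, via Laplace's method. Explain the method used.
I(n) = sqrt(π/(37n))

Here φ(x) = 37 · (x − 28)^2 has its unique minimum at x* = 28 with φ(x*) = 0 and φ''(x*) = 74. Laplace's method gives
  I(n) ~ e^(−n φ(x*)) · sqrt(2π / (n · φ''(x*))) = sqrt(2π / (74n)) = sqrt(π/(37n)).
This is exact: substituting u = (x − 28)·sqrt(37n) gives I(n) = (1/sqrt(37n)) ∫_{−∞}^{∞} e^(−u^2) du = sqrt(π/(37n)).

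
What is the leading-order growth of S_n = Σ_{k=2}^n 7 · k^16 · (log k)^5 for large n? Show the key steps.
S_n ~ 7 · n^17 · (log n)^5 / 17

By integral comparison, S_n = ∫_1^n 7 · x^16 · (log x)^5 dx + O(n^16 · (log n)^5). For the integral, the leading term of ∫_1^n x^16 (log x)^5 dx is n^17/17 · (log n)^5 (by repeated integration by parts; each step lowers the log-exponent and produces a relatively O(1/log n) correction). Hence S_n ~ 7 · n^17 · (log n)^5 / 17.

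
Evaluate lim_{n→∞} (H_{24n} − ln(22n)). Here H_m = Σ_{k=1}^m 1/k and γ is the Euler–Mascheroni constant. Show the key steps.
lim = ln(12/11) + γ

By Euler-Maclaurin, H_m = ln m + γ + O(1/m). So
  H_{24n} − ln(22n) = ln(24n) + γ − ln(22n) + O(1/n)
                       = ln(24/22) + γ + O(1/n).
Hence the limit is ln(24/22) + γ (= ln(12/11)).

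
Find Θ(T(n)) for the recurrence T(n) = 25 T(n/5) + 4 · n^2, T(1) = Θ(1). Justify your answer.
T(n) = Θ(n^2 log n)

log_5 25 = 2, and f(n) = 4 · n^2 = Θ(n^(log_5 25)). This is Case 2 of the master theorem: T(n) = Θ(f(n) · log n) = Θ(n^2 log n).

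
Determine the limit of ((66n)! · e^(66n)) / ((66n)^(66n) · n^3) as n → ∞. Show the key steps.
lim = 0

Stirling: (66n)! ~ sqrt(2π·66n) · (66n/e)^(66n). Hence
  (66n)! · e^(66n) / (66n)^(66n) ~ sqrt(2π·66n).
Dividing by n^3: sqrt(2π·66n) / n^3 = sqrt(2π·66) · n^((1−6)/2), so the expression behaves like sqrt(2π·66) · n^((1−6)/2) → 0.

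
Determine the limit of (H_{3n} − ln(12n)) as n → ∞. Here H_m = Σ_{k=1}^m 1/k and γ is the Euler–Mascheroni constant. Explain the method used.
lim = −ln 4 + γ

By Euler-Maclaurin, H_m = ln m + γ + O(1/m). So
  H_{3n} − ln(12n) = ln(3n) + γ − ln(12n) + O(1/n)
                       = ln(3/12) + γ + O(1/n).
Hence the limit is ln(3/12) + γ (= −ln 4).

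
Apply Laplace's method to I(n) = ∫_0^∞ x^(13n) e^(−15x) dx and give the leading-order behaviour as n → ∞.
I(n) ~ (sqrt(2π·13n) / 15) · (13n/(15e))^(13n)

Write the integrand as exp(13n ln x − 15x) and set f(x) = 13n ln x − 15x. Then f'(x) = 13n/x − 15 = 0 at x* = 13n/15, and f''(x*) = −13n/x*^2 = −15^2/(13n). Laplace's method (interior maximum) gives
  I(n) ~ e^(f(x*)) · sqrt(2π / |f''(x*)|)
        = exp(13n ln(13n/15) − 13n) · sqrt(2π · 13n / 15^2)
        = (13n/15)^(13n) e^(−13n) · sqrt(2π·13n) / 15
        = (sqrt(2π·13n) / 15) · (13n/(15e))^(13n).
This matches Γ(13n+1)/15^(13n+1) with Stirling applied to Γ.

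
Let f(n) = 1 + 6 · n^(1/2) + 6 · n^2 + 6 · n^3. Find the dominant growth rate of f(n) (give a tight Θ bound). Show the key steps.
f(n) ∈ Θ(n^3)

Compare the terms by growth order. For large n, n^a · (log n)^b dominates n^a' · (log n)^b' iff a > a', or (a = a' and b > b'). Ranking the 4 terms shows the dominant one is 6 · n^3. Hence f(n) ∈ Θ(n^3).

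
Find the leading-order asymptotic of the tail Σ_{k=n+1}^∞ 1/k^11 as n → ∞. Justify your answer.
Σ_{k>n} 1/k^11 ~ 1/(10 · n^10)

Compare to the integral: ∫_{n}^∞ x^(−11) dx = [−x^(−10)/10]_{n}^∞ = 1/((11−1)·n^10). Euler-Maclaurin then gives
  Σ_{k>n} 1/k^11 = ∫_{n}^∞ dx/x^11 − 1/(2·n^11) + O(1/n^12).
(Equivalently this is ζ(11) − Σ_{k≤n} 1/k^11.)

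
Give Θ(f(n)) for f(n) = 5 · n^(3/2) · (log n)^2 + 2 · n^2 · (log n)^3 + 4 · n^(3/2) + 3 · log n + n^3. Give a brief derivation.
f(n) ∈ Θ(n^3)

Compare the terms by growth order. For large n, n^a · (log n)^b dominates n^a' · (log n)^b' iff a > a', or (a = a' and b > b'). Ranking the 5 terms shows the dominant one is n^3. Hence f(n) ∈ Θ(n^3).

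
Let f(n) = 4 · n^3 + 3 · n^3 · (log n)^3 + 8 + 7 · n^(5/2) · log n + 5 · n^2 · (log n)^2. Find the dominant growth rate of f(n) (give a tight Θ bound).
f(n) ∈ Θ(n^3 · (log n)^3)

Compare the terms by growth order. For large n, n^a · (log n)^b dominates n^a' · (log n)^b' iff a > a', or (a = a' and b > b'). Ranking the 5 terms shows the dominant one is 3 · n^3 · (log n)^3. Hence f(n) ∈ Θ(n^3 · (log n)^3).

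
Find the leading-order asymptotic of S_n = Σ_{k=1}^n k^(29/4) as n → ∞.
S_n ~ (4/33) · n^(33/4)

Integral comparison: Σ_{k=1}^n k^(29/4) = ∫_0^n x^(29/4) dx + O(n^(29/4)). The integral is n^(1 + 29/4) / (1 + 29/4) = n^((29+4)/4) / ((29+4)/4) = (4/33) · n^(33/4).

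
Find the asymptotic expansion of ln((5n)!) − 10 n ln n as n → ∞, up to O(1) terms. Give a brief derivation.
ln((5n)!) − 10 n ln n = −5 n ln n + 5(ln 5 − 1) n + (1/2) ln(2π·5n) + O(1/n)

Stirling: ln((5n)!) = 5n ln(5n) − 5n + (1/2) ln(2π·5n) + O(1/n).
Expand 5n ln(5n) = 5n (ln n + ln 5) = 5n ln n + 5n ln 5.
Subtract 10n ln n: leading term is (5 − 10) n ln n = −5 n ln n. The next term is 5n ln 5 − 5n = 5(ln 5 − 1) n. Then the (1/2) ln(2π·5n) correction.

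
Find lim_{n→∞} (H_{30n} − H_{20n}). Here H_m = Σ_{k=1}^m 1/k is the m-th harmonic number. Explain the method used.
lim = ln(30/20) = ln(3/2)

Euler-Maclaurin gives H_m = ln m + γ + 1/(2m) + O(1/m^2). The γ and O(1/m) terms cancel in the difference:
  H_{30n} − H_{20n} = ln(30n) − ln(20n) + O(1/n) = ln(30/20) + O(1/n).
Hence the limit is ln(30/20) = ln(3/2).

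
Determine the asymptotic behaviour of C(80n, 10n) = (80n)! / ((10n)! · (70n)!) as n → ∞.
C(80n, 10n) ~ (16777216/823543)^(10n) · sqrt(4/(7π·10n))

Write N = 10n. Apply Stirling to each factorial:
  (8N)! ~ sqrt(2π·8N) · (8N/e)^(8N),
  N! ~ sqrt(2π N) · (N/e)^N,
  (7N)! ~ sqrt(2π·7N) · (7N/e)^(7N).
The exponential factors combine to (8N)^(8N) / (N^N · (7N)^(7N)) = 8^(8N)/7^(7N) = (8^8/7^7)^N = (16777216/823543)^N.
The square-root prefactors combine to sqrt(2π·8N) / (sqrt(2π N)·sqrt(2π·7N)) = sqrt(8 / (2π·7·N)) = sqrt(4/(7π·10n)).
Substituting N = 10n: C(80n, 10n) ~ (16777216/823543)^(10n) · sqrt(4/(7π·10n)).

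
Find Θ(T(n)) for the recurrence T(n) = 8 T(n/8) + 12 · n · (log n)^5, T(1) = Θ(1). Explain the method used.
T(n) = Θ(n · (log n)^6)

Here log_8 8 = 1 and f(n) = 12 · n · (log n)^5 = Θ(n^(log_8 8) · (log n)^5). This is the extended Case 2 of the master theorem (f matches the critical exponent up to log factors), giving T(n) = Θ(n^(log_8 8) · (log n)^(5+1)) = Θ(n · (log n)^6).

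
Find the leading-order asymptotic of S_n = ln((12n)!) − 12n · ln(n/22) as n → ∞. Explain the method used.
S_n ~ 12n · (ln 264 − 1) + O(ln n)

Stirling: ln((12n)!) = 12n ln(12n) − 12n + O(ln n).
  S_n = 12n ln(12n) − 12n − 12n ln(n/22) + O(ln n)
      = 12n ln(12n) − 12n ln n + 12n ln 22 − 12n + O(ln n)
      = 12n ln 12 + 12n ln 22 − 12n + O(ln n)
      = 12n (ln 264 − 1) + O(ln n).
Numerically ln(264) − 1 ≈ 4.5759.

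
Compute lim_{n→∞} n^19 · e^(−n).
lim = 0

Exponentials with base > 1 dominate every fixed polynomial: for any fixed c, n^c / e^n → 0 as n → ∞ (e.g. by the ratio test, or since e^n grows faster than any power of n). Hence n^19 · e^(−n) = n^19 / e^n → 0.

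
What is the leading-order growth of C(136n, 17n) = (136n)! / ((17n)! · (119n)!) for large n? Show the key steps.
C(136n, 17n) ~ (16777216/823543)^(17n) · sqrt(4/(7π·17n))

Write N = 17n. Apply Stirling to each factorial:
  (8N)! ~ sqrt(2π·8N) · (8N/e)^(8N),
  N! ~ sqrt(2π N) · (N/e)^N,
  (7N)! ~ sqrt(2π·7N) · (7N/e)^(7N).
The exponential factors combine to (8N)^(8N) / (N^N · (7N)^(7N)) = 8^(8N)/7^(7N) = (8^8/7^7)^N = (16777216/823543)^N.
The square-root prefactors combine to sqrt(2π·8N) / (sqrt(2π N)·sqrt(2π·7N)) = sqrt(8 / (2π·7·N)) = sqrt(4/(7π·17n)).
Substituting N = 17n: C(136n, 17n) ~ (16777216/823543)^(17n) · sqrt(4/(7π·17n)).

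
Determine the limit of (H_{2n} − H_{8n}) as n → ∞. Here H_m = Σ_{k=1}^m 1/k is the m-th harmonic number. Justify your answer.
lim = ln(2/8) = −ln 4

Euler-Maclaurin gives H_m = ln m + γ + 1/(2m) + O(1/m^2). The γ and O(1/m) terms cancel in the difference:
  H_{2n} − H_{8n} = ln(2n) − ln(8n) + O(1/n) = ln(2/8) + O(1/n).
Hence the limit is ln(2/8) = −ln 4.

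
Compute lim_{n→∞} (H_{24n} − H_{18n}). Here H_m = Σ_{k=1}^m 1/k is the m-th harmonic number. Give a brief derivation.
lim = ln(24/18) = ln(4/3)

Euler-Maclaurin gives H_m = ln m + γ + 1/(2m) + O(1/m^2). The γ and O(1/m) terms cancel in the difference:
  H_{24n} − H_{18n} = ln(24n) − ln(18n) + O(1/n) = ln(24/18) + O(1/n).
Hence the limit is ln(24/18) = ln(4/3).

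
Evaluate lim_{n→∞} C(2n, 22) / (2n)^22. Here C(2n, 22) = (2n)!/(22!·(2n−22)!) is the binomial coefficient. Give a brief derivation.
lim = 1/22! = 1/1124000727777607680000

With N = 2n → ∞: C(N, 22) / N^22 = [N(N−1)…(N−21)] / (22! · N^22) = (1/22!) · 1 · (1 − 1/(2n)) · … · (1 − 21/(2n)). Each factor → 1 as N → ∞, so the limit is 1/22! = 1/1124000727777607680000.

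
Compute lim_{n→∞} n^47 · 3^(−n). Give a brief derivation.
lim = 0

Exponentials with base > 1 dominate every fixed polynomial: for any fixed c, n^c / 3^n → 0 as n → ∞ (e.g. by the ratio test, or by writing 3^n = e^(n ln 3) and noting e^(n ln 3) / n^c → ∞). Hence n^47 · 3^(−n) = n^47 / 3^n → 0.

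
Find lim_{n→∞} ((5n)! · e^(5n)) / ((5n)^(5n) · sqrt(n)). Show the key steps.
lim = sqrt(2π·5)

Stirling: (5n)! ~ sqrt(2π·5n) · (5n/e)^(5n). Hence
  (5n)! · e^(5n) / (5n)^(5n) ~ sqrt(2π·5n).
Dividing by sqrt(n): sqrt(2π·5n) / sqrt(n) = sqrt(2π·5) · n^((1−1)/2), so the limit is sqrt(2π·5).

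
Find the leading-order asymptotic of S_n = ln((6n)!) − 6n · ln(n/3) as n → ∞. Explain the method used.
S_n ~ 6n · (ln 18 − 1) + O(ln n)

Stirling: ln((6n)!) = 6n ln(6n) − 6n + O(ln n).
  S_n = 6n ln(6n) − 6n − 6n ln(n/3) + O(ln n)
      = 6n ln(6n) − 6n ln n + 6n ln 3 − 6n + O(ln n)
      = 6n ln 6 + 6n ln 3 − 6n + O(ln n)
      = 6n (ln 18 − 1) + O(ln n).
Numerically ln(18) − 1 ≈ 1.8904.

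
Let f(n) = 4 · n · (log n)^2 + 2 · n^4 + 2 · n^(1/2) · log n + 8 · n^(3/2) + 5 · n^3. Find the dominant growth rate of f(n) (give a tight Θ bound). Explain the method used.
f(n) ∈ Θ(n^4)

Compare the terms by growth order. For large n, n^a · (log n)^b dominates n^a' · (log n)^b' iff a > a', or (a = a' and b > b'). Ranking the 5 terms shows the dominant one is 2 · n^4. Hence f(n) ∈ Θ(n^4).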